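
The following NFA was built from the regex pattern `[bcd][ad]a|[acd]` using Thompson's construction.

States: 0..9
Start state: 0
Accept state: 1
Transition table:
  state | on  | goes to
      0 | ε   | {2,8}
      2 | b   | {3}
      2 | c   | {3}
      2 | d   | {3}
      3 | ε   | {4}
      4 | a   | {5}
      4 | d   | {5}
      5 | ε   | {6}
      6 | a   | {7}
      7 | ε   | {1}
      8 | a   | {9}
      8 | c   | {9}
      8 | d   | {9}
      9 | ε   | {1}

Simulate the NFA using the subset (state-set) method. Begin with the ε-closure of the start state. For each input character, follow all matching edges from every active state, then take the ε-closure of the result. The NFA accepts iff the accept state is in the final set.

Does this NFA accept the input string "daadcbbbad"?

start: ε-closure({0}) = {0,2,8}
'd' @ 1: {1,3,4,9}  [accepting]
'a' @ 2: {5,6}
'a' @ 3: {1,7}  [accepting]
'd' @ 4: {}  — no active states
rest 'cbbbad' ignored (set empty)
final: {}; accept 1 not in set

Answer: REJECT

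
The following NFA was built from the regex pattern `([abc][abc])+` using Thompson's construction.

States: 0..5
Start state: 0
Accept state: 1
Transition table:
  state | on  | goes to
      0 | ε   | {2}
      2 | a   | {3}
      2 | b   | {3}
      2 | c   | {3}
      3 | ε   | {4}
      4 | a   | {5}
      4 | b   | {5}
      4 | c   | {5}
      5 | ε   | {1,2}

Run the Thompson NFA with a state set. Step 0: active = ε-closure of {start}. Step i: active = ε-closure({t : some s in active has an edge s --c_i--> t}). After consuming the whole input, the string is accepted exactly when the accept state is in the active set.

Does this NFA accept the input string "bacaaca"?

initial (ε-close {0}): {0,2}
'b' @ 1: {3,4}
'a' @ 2: {1,2,5}  (accept∈set)
'c' @ 3: {3,4}
'a' @ 4: {1,2,5}  (accept∈set)
'a' @ 5: {3,4}
'c' @ 6: {1,2,5}  (accept∈set)
'a' @ 7: {3,4}
end set {3,4} — state 1 not in

Answer: REJECT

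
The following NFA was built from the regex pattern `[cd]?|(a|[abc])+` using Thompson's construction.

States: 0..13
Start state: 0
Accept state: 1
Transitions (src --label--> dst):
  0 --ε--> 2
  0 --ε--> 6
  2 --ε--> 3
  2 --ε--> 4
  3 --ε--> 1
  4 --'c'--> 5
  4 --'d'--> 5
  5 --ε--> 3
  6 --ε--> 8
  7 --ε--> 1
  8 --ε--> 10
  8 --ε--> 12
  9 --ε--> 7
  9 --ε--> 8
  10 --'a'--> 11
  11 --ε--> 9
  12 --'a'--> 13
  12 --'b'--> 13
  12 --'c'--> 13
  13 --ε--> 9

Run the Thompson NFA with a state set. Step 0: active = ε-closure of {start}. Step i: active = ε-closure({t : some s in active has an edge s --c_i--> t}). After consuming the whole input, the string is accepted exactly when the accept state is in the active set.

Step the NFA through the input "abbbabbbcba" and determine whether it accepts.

initial (ε-close {0}): {0,1,2,3,4,6,8,10,12}
'a' @ 1: {1,7,8,9,10,11,12,13}  [accepting]
'b' @ 2: {1,7,8,9,10,12,13}  [accepting]
'b' @ 3: {1,7,8,9,10,12,13}  [accepting]
'b' @ 4: {1,7,8,9,10,12,13}  [accepting]
'a' @ 5: {1,7,8,9,10,11,12,13}  [accepting]
'b' @ 6: {1,7,8,9,10,12,13}  [accepting]
'b' @ 7: {1,7,8,9,10,12,13}  [accepting]
'b' @ 8: {1,7,8,9,10,12,13}  [accepting]
'c' @ 9: {1,7,8,9,10,12,13}  [accepting]
'b' @ 10: {1,7,8,9,10,12,13}  [accepting]
'a' @ 11: {1,7,8,9,10,11,12,13}  [accepting]
final: {1,7,8,9,10,11,12,13}; accept 1 in set

Answer: ACCEPT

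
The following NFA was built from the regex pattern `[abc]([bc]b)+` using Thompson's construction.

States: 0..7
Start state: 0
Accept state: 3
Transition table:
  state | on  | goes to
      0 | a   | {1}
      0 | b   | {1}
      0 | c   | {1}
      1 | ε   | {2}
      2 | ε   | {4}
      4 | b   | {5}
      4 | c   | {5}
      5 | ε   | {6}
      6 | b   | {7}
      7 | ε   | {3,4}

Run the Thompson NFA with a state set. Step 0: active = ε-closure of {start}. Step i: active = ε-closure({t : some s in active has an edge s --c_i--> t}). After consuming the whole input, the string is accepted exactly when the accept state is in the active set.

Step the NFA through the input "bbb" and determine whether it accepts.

Answer: ACCEPT

Trace:
S₀ = ε-closure({0}) = {0}
'b' @ 1: {1,2,4}
'b' @ 2: {5,6}
'b' @ 3: {3,4,7}  ✓accept
end set {3,4,7} — state 3 in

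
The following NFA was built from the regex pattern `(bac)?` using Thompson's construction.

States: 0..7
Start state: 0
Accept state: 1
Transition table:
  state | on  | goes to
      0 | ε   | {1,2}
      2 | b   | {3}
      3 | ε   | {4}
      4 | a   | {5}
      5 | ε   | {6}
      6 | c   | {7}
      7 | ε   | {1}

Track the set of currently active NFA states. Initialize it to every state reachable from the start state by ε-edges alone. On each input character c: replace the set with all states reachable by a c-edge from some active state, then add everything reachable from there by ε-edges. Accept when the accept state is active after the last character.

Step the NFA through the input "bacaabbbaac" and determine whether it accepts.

S₀ = ε-closure({0}) = {0,1,2}
'b' @ 1: {3,4}
'a' @ 2: {5,6}
'c' @ 3: {1,7}  [accepting]
'a' @ 4: {}  — no active states
rest 'abbbaac' ignored (set empty)
final: {}; accept 1 not in set

Answer: REJECT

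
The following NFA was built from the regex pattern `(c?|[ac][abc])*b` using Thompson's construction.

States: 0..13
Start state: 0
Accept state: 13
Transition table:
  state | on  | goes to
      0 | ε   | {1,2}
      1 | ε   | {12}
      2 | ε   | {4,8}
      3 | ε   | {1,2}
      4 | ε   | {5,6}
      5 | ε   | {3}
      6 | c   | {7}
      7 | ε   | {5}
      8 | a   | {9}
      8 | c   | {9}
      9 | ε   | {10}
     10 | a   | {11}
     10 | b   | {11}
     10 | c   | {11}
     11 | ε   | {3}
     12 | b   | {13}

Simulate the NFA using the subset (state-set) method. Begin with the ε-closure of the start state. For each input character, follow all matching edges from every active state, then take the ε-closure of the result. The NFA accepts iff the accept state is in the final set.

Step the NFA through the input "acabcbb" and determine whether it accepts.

initial (ε-close {0}): {0,1,2,3,4,5,6,8,12}
'a' @ 1: {9,10}
'c' @ 2: {1,2,3,4,5,6,8,11,12}
'a' @ 3: {9,10}
'b' @ 4: {1,2,3,4,5,6,8,11,12}
'c' @ 5: {1,2,3,4,5,6,7,8,9,10,12}
'b' @ 6: {1,2,3,4,5,6,8,11,12,13}  ✓accept
'b' @ 7: {13}  ✓accept
final: {13}; accept 13 in set

Answer: ACCEPT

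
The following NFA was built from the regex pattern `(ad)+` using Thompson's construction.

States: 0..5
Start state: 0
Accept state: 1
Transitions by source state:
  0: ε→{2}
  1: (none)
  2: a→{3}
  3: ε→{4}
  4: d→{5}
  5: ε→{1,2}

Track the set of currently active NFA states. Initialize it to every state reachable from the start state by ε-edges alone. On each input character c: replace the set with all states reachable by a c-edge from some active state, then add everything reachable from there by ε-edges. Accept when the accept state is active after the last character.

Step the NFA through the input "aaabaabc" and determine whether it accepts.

Answer: REJECT

Trace:
S₀ = ε-closure({0}) = {0,2}
'a' @ 1: {3,4}
'a' @ 2: {}  — no active states
rest 'abaabc' ignored (set empty)
end set {} — state 1 not in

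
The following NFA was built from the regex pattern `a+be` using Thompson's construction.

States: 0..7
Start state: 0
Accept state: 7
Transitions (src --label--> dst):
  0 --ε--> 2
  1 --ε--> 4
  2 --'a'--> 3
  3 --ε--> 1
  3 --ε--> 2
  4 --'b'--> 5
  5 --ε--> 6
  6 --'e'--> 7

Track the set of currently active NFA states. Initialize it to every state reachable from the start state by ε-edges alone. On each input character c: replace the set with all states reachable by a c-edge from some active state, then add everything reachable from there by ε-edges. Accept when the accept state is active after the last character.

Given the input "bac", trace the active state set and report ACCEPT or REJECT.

initial (ε-close {0}): {0,2}
'b' @ 1: {}  — state set empty
rest 'ac' ignored (set empty)
after full input: {}  (accept=7 not in)

Answer: REJECT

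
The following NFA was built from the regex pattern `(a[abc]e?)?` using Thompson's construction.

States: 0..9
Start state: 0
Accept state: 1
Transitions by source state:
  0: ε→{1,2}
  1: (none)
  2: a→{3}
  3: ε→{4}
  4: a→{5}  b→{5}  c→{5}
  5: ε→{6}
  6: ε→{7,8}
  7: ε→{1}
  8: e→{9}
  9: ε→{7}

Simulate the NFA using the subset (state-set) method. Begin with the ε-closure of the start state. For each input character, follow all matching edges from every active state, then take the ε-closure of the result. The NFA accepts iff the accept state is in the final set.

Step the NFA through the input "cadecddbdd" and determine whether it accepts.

start: ε-closure({0}) = {0,1,2}
'c' @ 1: {}  — no active states
rest 'adecddbdd' ignored (set empty)
end set {} — state 1 not in

Answer: REJECT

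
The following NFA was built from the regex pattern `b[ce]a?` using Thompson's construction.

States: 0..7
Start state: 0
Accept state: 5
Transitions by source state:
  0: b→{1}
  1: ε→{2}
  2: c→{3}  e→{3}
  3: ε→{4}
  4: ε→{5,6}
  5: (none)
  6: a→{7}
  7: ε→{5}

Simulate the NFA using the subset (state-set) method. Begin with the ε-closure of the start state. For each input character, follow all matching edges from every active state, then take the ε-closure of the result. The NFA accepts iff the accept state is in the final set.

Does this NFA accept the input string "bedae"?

S₀ = ε-closure({0}) = {0}
'b' @ 1: {1,2}
'e' @ 2: {3,4,5,6}  [accepting]
'd' @ 3: {}  — state set empty
rest 'ae' ignored (set empty)
end set {} — state 5 not in

Answer: REJECT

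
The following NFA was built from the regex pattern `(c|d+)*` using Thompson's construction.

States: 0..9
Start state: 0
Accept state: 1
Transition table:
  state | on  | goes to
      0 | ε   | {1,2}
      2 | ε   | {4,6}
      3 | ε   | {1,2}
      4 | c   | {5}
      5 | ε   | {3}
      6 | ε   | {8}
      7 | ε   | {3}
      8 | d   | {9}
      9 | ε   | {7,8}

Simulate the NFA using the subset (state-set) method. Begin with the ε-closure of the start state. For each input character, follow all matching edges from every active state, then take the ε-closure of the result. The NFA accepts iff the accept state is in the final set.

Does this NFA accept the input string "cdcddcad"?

start: ε-closure({0}) = {0,1,2,4,6,8}
'c' @ 1: {1,2,3,4,5,6,8}  [accepting]
'd' @ 2: {1,2,3,4,6,7,8,9}  [accepting]
'c' @ 3: {1,2,3,4,5,6,8}  [accepting]
'd' @ 4: {1,2,3,4,6,7,8,9}  [accepting]
'd' @ 5: {1,2,3,4,6,7,8,9}  [accepting]
'c' @ 6: {1,2,3,4,5,6,8}  [accepting]
'a' @ 7: {}  — dead — no transitions
rest 'd' ignored (set empty)
end set {} — state 1 not in

Answer: REJECT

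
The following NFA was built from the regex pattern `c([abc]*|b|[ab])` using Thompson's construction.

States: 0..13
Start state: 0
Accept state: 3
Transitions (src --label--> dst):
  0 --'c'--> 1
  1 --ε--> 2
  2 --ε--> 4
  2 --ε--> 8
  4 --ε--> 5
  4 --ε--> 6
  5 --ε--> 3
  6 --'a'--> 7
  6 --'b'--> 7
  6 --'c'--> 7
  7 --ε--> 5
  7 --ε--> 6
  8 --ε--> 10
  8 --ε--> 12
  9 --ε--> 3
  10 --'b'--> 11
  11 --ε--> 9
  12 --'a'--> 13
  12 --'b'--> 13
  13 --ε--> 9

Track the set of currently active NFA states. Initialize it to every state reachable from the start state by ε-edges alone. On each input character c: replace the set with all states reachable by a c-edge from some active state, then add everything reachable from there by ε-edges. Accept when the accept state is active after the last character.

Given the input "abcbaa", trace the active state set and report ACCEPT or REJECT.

start: ε-closure({0}) = {0}
'a' @ 1: {}  — state set empty
rest 'bcbaa' ignored (set empty)
final: {}; accept 3 not in set

Answer: REJECT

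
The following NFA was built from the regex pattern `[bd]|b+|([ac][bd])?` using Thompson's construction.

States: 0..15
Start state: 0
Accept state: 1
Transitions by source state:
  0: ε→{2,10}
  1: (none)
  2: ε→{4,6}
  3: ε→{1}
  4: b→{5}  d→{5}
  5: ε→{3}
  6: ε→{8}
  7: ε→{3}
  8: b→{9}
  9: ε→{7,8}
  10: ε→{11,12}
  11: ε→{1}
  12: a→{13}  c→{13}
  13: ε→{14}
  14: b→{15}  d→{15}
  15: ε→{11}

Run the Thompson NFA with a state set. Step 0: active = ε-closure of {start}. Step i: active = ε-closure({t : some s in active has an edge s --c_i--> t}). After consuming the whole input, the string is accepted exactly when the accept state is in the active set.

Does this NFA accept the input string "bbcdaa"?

start: ε-closure({0}) = {0,1,2,4,6,8,10,11,12}
'b' @ 1: {1,3,5,7,8,9}  ✓accept
'b' @ 2: {1,3,7,8,9}  ✓accept
'c' @ 3: {}  — dead — no transitions
rest 'daa' ignored (set empty)
after full input: {}  (accept=1 not in)

Answer: REJECT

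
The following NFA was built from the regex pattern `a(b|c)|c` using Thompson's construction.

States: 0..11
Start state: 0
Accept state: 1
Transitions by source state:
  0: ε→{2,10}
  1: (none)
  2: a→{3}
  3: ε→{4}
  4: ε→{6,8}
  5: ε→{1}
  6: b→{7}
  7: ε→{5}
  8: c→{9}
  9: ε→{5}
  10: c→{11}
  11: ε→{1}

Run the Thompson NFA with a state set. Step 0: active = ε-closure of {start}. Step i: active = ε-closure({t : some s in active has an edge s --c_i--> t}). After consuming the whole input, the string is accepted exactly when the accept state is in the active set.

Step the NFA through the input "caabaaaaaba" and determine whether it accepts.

Answer: REJECT

Steps:
S₀ = ε-closure({0}) = {0,2,10}
'c' @ 1: {1,11}  [accepting]
'a' @ 2: {}  — state set empty
rest 'abaaaaaba' ignored (set empty)
final: {}; accept 1 not in set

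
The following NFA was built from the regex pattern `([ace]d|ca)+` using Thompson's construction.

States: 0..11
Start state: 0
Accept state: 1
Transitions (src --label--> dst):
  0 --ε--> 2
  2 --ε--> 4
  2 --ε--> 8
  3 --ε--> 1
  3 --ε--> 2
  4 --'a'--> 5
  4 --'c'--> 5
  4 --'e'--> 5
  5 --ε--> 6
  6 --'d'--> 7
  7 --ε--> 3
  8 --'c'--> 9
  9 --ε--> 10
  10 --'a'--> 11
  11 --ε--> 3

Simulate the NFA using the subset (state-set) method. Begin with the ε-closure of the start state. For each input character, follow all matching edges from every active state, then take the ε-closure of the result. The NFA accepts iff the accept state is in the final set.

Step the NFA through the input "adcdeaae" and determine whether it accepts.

Answer: REJECT

Trace:
initial (ε-close {0}): {0,2,4,8}
'a' @ 1: {5,6}
'd' @ 2: {1,2,3,4,7,8}  [accepting]
'c' @ 3: {5,6,9,10}
'd' @ 4: {1,2,3,4,7,8}  [accepting]
'e' @ 5: {5,6}
'a' @ 6: {}  — dead — no transitions
rest 'ae' ignored (set empty)
after full input: {}  (accept=1 not in)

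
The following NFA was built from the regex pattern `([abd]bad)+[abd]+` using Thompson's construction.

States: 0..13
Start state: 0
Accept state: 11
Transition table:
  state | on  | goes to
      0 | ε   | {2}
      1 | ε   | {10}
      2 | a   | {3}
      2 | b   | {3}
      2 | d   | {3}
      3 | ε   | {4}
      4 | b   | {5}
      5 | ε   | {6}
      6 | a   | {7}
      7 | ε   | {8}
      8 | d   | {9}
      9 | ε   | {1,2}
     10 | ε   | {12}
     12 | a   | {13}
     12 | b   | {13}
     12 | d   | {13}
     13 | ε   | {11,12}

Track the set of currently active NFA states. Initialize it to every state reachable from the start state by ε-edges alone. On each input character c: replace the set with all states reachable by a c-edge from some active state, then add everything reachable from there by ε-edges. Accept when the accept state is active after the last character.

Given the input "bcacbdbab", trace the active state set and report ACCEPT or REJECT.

Answer: REJECT

Trace:
start: ε-closure({0}) = {0,2}
'b' @ 1: {3,4}
'c' @ 2: {}  — no active states
rest 'acbdbab' ignored (set empty)
final: {}; accept 11 not in set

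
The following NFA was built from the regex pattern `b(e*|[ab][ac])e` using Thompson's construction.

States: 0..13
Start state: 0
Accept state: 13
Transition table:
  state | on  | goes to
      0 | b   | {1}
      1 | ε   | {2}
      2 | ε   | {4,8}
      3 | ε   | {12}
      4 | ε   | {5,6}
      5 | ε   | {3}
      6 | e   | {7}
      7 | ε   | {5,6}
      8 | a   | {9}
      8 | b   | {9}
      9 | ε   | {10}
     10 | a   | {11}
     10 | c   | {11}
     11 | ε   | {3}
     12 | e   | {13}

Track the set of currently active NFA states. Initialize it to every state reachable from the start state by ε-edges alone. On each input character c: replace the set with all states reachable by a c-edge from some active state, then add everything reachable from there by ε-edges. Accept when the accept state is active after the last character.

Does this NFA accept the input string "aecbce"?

Answer: REJECT

Derivation:
S₀ = ε-closure({0}) = {0}
'a' @ 1: {}  — dead — no transitions
rest 'ecbce' ignored (set empty)
end set {} — state 13 not in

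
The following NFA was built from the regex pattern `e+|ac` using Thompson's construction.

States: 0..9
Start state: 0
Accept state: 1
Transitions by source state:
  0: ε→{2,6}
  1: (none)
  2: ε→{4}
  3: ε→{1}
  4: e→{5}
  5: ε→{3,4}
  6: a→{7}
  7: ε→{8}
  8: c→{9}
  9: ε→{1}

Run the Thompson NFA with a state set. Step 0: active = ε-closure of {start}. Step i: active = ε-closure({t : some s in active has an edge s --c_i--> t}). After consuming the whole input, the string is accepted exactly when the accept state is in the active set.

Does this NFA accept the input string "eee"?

start: ε-closure({0}) = {0,2,4,6}
'e' @ 1: {1,3,4,5}  (accept∈set)
'e' @ 2: {1,3,4,5}  (accept∈set)
'e' @ 3: {1,3,4,5}  (accept∈set)
final: {1,3,4,5}; accept 1 in set

Answer: ACCEPT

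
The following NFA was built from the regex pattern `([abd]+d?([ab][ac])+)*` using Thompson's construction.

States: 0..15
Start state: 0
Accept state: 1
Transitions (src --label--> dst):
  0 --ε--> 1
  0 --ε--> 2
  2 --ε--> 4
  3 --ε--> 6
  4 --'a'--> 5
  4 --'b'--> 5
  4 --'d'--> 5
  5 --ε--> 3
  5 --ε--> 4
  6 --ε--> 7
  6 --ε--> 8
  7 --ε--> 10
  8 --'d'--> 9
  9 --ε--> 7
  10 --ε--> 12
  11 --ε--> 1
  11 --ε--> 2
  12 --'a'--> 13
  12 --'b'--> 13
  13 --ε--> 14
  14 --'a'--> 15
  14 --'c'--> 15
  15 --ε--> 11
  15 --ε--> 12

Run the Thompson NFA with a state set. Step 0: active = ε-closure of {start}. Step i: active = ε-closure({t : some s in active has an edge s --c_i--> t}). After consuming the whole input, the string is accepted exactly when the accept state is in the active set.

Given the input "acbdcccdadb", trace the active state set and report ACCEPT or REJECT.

Answer: REJECT

Trace:
S₀ = ε-closure({0}) = {0,1,2,4}
'a' @ 1: {3,4,5,6,7,8,10,12}
'c' @ 2: {}  — dead — no transitions
rest 'bdcccdadb' ignored (set empty)
after full input: {}  (accept=1 not in)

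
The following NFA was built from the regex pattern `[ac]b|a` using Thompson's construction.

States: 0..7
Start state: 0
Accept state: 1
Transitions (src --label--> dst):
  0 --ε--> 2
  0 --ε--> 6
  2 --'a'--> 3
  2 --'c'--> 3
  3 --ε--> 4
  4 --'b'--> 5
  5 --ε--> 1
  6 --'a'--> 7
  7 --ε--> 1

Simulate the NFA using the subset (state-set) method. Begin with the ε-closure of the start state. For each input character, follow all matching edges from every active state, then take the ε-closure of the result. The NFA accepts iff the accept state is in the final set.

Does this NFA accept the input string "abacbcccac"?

S₀ = ε-closure({0}) = {0,2,6}
'a' @ 1: {1,3,4,7}  (accept∈set)
'b' @ 2: {1,5}  (accept∈set)
'a' @ 3: {}  — state set empty
rest 'cbcccac' ignored (set empty)
end set {} — state 1 not in

Answer: REJECT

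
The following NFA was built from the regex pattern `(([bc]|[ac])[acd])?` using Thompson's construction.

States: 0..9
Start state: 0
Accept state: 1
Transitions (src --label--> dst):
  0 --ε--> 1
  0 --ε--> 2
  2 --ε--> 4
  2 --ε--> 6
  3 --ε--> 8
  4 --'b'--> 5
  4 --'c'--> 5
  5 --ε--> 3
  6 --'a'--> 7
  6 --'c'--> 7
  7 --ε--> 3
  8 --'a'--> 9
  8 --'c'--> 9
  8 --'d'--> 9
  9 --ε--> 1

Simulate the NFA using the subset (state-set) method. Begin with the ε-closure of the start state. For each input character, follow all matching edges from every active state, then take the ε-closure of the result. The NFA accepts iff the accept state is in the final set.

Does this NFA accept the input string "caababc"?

S₀ = ε-closure({0}) = {0,1,2,4,6}
'c' @ 1: {3,5,7,8}
'a' @ 2: {1,9}  (accept∈set)
'a' @ 3: {}  — dead — no transitions
rest 'babc' ignored (set empty)
final: {}; accept 1 not in set

Answer: REJECT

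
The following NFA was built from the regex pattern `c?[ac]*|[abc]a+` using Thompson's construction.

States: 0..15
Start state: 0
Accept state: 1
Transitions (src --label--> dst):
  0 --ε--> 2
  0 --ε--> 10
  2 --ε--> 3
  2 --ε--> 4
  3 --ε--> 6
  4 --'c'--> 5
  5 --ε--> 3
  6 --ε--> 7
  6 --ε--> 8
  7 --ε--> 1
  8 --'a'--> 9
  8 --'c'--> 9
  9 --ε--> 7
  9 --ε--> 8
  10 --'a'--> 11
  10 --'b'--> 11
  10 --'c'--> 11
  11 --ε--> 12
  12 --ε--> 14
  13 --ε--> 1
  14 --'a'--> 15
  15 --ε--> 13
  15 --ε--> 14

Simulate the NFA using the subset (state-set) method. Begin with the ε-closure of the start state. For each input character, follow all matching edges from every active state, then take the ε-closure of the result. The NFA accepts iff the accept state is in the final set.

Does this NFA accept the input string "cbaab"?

initial (ε-close {0}): {0,1,2,3,4,6,7,8,10}
'c' @ 1: {1,3,5,6,7,8,9,11,12,14}  [accepting]
'b' @ 2: {}  — no active states
rest 'aab' ignored (set empty)
end set {} — state 1 not in

Answer: REJECT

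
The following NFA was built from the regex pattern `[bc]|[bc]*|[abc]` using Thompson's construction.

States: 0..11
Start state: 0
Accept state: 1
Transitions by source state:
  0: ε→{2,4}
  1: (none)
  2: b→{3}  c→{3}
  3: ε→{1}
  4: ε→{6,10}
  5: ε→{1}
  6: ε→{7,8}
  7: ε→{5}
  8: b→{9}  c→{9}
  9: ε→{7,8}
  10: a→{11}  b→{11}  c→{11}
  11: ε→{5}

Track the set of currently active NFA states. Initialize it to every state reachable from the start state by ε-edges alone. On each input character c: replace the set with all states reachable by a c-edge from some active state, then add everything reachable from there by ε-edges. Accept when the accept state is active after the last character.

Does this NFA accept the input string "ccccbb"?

Answer: ACCEPT

Derivation:
S₀ = ε-closure({0}) = {0,1,2,4,5,6,7,8,10}
'c' @ 1: {1,3,5,7,8,9,11}  (accept∈set)
'c' @ 2: {1,5,7,8,9}  (accept∈set)
'c' @ 3: {1,5,7,8,9}  (accept∈set)
'c' @ 4: {1,5,7,8,9}  (accept∈set)
'b' @ 5: {1,5,7,8,9}  (accept∈set)
'b' @ 6: {1,5,7,8,9}  (accept∈set)
end set {1,5,7,8,9} — state 1 in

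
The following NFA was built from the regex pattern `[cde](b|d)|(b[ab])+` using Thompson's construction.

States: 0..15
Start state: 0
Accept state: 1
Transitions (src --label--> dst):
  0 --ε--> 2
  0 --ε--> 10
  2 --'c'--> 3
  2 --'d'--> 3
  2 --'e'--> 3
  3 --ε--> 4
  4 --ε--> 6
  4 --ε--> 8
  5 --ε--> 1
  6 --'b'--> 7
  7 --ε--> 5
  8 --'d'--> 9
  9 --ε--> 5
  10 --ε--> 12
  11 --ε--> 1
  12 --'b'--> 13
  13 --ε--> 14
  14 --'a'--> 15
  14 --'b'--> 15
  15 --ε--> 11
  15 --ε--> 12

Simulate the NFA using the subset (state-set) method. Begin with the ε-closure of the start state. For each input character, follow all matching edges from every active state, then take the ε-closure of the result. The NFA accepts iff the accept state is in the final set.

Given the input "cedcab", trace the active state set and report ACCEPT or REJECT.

Answer: REJECT

Steps:
start: ε-closure({0}) = {0,2,10,12}
'c' @ 1: {3,4,6,8}
'e' @ 2: {}  — no active states
rest 'dcab' ignored (set empty)
final: {}; accept 1 not in set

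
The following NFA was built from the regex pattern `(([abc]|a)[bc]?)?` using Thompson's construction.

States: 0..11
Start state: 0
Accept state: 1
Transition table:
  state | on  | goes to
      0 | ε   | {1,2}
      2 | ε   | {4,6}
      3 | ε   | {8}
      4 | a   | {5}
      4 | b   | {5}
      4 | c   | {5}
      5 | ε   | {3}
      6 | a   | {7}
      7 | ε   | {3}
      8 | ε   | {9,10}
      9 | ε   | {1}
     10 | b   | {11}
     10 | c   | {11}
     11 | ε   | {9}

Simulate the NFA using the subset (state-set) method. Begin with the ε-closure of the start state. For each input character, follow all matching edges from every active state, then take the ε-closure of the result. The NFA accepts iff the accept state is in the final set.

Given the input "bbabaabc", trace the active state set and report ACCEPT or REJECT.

S₀ = ε-closure({0}) = {0,1,2,4,6}
'b' @ 1: {1,3,5,8,9,10}  (accept∈set)
'b' @ 2: {1,9,11}  (accept∈set)
'a' @ 3: {}  — dead — no transitions
rest 'baabc' ignored (set empty)
after full input: {}  (accept=1 not in)

Answer: REJECT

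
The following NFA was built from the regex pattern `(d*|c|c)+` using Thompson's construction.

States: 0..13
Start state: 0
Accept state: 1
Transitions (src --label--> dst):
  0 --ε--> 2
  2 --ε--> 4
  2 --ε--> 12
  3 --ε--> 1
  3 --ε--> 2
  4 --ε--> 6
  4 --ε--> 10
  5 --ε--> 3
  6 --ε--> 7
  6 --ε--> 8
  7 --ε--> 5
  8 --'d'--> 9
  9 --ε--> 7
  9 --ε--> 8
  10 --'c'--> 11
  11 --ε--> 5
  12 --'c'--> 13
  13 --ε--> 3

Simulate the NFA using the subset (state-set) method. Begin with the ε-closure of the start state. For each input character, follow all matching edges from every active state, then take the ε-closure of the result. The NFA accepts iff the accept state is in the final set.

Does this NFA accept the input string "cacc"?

initial (ε-close {0}): {0,1,2,3,4,5,6,7,8,10,12}
'c' @ 1: {1,2,3,4,5,6,7,8,10,11,12,13}  [accepting]
'a' @ 2: {}  — dead — no transitions
rest 'cc' ignored (set empty)
after full input: {}  (accept=1 not in)

Answer: REJECT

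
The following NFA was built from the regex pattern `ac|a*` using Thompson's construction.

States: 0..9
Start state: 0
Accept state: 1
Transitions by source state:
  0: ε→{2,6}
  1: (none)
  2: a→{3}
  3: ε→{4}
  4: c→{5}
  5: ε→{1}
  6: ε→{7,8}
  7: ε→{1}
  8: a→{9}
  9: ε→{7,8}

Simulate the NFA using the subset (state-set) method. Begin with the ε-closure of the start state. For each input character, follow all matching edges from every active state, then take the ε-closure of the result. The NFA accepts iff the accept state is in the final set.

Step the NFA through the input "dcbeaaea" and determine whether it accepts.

start: ε-closure({0}) = {0,1,2,6,7,8}
'd' @ 1: {}  — no active states
rest 'cbeaaea' ignored (set empty)
after full input: {}  (accept=1 not in)

Answer: REJECT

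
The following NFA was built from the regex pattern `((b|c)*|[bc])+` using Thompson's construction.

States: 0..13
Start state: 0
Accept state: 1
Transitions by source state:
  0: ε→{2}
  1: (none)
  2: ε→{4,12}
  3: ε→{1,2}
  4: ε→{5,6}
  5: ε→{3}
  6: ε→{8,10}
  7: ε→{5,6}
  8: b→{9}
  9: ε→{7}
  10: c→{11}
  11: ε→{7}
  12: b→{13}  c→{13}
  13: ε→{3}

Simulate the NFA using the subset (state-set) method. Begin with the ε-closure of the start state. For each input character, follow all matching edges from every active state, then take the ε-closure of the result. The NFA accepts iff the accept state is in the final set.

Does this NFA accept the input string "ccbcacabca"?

Answer: REJECT

Steps:
start: ε-closure({0}) = {0,1,2,3,4,5,6,8,10,12}
'c' @ 1: {1,2,3,4,5,6,7,8,10,11,12,13}  ✓accept
'c' @ 2: {1,2,3,4,5,6,7,8,10,11,12,13}  ✓accept
'b' @ 3: {1,2,3,4,5,6,7,8,9,10,12,13}  ✓accept
'c' @ 4: {1,2,3,4,5,6,7,8,10,11,12,13}  ✓accept
'a' @ 5: {}  — no active states
rest 'cabca' ignored (set empty)
after full input: {}  (accept=1 not in)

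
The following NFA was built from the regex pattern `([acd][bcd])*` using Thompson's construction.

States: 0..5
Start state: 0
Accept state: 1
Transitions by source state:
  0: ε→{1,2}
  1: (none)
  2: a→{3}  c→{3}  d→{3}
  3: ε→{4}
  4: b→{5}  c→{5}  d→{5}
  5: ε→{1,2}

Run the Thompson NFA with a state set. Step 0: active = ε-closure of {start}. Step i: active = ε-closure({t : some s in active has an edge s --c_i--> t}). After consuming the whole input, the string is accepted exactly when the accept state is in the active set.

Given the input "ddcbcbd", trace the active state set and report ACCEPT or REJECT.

Answer: REJECT

Steps:
S₀ = ε-closure({0}) = {0,1,2}
'd' @ 1: {3,4}
'd' @ 2: {1,2,5}  (accept∈set)
'c' @ 3: {3,4}
'b' @ 4: {1,2,5}  (accept∈set)
'c' @ 5: {3,4}
'b' @ 6: {1,2,5}  (accept∈set)
'd' @ 7: {3,4}
final: {3,4}; accept 1 not in set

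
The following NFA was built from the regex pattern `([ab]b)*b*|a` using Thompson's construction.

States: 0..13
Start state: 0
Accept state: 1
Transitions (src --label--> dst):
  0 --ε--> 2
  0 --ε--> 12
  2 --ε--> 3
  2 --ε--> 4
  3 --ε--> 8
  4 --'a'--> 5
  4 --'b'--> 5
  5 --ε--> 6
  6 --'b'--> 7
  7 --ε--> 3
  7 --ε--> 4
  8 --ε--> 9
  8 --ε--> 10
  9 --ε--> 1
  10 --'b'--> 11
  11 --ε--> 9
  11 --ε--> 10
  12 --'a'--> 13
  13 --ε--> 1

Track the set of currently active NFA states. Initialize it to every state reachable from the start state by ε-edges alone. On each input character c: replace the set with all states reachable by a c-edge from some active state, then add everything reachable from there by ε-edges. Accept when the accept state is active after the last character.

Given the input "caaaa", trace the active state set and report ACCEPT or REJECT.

initial (ε-close {0}): {0,1,2,3,4,8,9,10,12}
'c' @ 1: {}  — state set empty
rest 'aaaa' ignored (set empty)
end set {} — state 1 not in

Answer: REJECT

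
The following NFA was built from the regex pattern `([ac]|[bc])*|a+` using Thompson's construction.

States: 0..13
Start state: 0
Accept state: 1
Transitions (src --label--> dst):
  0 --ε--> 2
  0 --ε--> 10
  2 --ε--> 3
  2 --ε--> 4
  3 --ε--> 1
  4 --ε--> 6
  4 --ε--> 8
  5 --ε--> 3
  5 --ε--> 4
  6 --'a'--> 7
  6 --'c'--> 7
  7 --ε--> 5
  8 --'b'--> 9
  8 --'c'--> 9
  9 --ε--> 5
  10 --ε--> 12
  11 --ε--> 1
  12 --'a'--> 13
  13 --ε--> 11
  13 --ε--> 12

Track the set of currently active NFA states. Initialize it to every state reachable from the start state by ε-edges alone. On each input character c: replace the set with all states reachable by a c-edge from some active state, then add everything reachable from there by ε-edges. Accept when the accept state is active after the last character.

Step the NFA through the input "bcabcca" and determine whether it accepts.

S₀ = ε-closure({0}) = {0,1,2,3,4,6,8,10,12}
'b' @ 1: {1,3,4,5,6,8,9}  (accept∈set)
'c' @ 2: {1,3,4,5,6,7,8,9}  (accept∈set)
'a' @ 3: {1,3,4,5,6,7,8}  (accept∈set)
'b' @ 4: {1,3,4,5,6,8,9}  (accept∈set)
'c' @ 5: {1,3,4,5,6,7,8,9}  (accept∈set)
'c' @ 6: {1,3,4,5,6,7,8,9}  (accept∈set)
'a' @ 7: {1,3,4,5,6,7,8}  (accept∈set)
end set {1,3,4,5,6,7,8} — state 1 in

Answer: ACCEPT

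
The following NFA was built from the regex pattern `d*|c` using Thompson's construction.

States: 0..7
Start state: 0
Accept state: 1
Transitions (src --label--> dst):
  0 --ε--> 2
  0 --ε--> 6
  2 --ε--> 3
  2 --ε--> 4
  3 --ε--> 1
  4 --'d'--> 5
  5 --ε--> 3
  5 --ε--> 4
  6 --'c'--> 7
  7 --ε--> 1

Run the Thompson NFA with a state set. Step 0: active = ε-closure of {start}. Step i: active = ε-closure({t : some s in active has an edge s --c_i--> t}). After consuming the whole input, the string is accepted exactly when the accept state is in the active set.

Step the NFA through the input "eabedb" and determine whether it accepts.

Answer: REJECT

Steps:
S₀ = ε-closure({0}) = {0,1,2,3,4,6}
'e' @ 1: {}  — no active states
rest 'abedb' ignored (set empty)
final: {}; accept 1 not in set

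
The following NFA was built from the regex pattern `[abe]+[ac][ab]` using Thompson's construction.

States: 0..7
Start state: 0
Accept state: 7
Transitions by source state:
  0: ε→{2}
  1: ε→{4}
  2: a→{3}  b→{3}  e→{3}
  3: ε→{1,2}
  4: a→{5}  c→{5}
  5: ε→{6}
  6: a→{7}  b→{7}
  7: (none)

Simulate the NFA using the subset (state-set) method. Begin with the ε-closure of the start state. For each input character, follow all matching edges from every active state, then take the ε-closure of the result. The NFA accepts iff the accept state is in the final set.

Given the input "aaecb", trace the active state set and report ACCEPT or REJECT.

Answer: ACCEPT

Trace:
start: ε-closure({0}) = {0,2}
'a' @ 1: {1,2,3,4}
'a' @ 2: {1,2,3,4,5,6}
'e' @ 3: {1,2,3,4}
'c' @ 4: {5,6}
'b' @ 5: {7}  [accepting]
end set {7} — state 7 in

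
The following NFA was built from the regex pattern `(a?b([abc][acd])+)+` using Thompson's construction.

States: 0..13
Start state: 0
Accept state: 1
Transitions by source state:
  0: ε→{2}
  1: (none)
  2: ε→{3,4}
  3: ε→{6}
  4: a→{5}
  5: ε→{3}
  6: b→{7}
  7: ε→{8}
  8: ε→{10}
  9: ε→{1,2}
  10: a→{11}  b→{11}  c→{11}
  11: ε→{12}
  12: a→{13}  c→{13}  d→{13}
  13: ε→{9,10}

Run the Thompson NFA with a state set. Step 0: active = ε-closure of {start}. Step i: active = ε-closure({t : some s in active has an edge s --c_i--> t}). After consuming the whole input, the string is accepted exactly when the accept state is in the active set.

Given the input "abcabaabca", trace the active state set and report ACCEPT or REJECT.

initial (ε-close {0}): {0,2,3,4,6}
'a' @ 1: {3,5,6}
'b' @ 2: {7,8,10}
'c' @ 3: {11,12}
'a' @ 4: {1,2,3,4,6,9,10,13}  [accepting]
'b' @ 5: {7,8,10,11,12}
'a' @ 6: {1,2,3,4,6,9,10,11,12,13}  [accepting]
'a' @ 7: {1,2,3,4,5,6,9,10,11,12,13}  [accepting]
'b' @ 8: {7,8,10,11,12}
'c' @ 9: {1,2,3,4,6,9,10,11,12,13}  [accepting]
'a' @ 10: {1,2,3,4,5,6,9,10,11,12,13}  [accepting]
after full input: {1,2,3,4,5,6,9,10,11,12,13}  (accept=1 in)

Answer: ACCEPT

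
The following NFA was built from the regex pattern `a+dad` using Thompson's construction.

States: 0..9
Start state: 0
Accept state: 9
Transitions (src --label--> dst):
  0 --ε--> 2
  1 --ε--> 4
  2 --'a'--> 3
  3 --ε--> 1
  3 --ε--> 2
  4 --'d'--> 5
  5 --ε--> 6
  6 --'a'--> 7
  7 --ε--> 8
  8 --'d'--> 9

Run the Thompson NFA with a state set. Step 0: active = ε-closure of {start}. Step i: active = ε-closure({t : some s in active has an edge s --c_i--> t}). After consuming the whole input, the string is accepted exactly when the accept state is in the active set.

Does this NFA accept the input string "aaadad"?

Answer: ACCEPT

Trace:
start: ε-closure({0}) = {0,2}
'a' @ 1: {1,2,3,4}
'a' @ 2: {1,2,3,4}
'a' @ 3: {1,2,3,4}
'd' @ 4: {5,6}
'a' @ 5: {7,8}
'd' @ 6: {9}  [accepting]
after full input: {9}  (accept=9 in)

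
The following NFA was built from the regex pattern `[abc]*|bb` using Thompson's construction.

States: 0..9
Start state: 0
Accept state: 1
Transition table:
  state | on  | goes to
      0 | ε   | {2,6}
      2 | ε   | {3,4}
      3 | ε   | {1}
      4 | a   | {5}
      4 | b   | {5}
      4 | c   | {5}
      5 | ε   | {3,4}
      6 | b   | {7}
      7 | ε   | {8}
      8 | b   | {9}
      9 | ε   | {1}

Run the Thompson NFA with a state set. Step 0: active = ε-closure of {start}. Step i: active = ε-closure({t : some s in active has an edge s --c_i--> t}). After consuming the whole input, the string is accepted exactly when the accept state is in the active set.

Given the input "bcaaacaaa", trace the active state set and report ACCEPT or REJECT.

initial (ε-close {0}): {0,1,2,3,4,6}
'b' @ 1: {1,3,4,5,7,8}  [accepting]
'c' @ 2: {1,3,4,5}  [accepting]
'a' @ 3: {1,3,4,5}  [accepting]
'a' @ 4: {1,3,4,5}  [accepting]
'a' @ 5: {1,3,4,5}  [accepting]
'c' @ 6: {1,3,4,5}  [accepting]
'a' @ 7: {1,3,4,5}  [accepting]
'a' @ 8: {1,3,4,5}  [accepting]
'a' @ 9: {1,3,4,5}  [accepting]
after full input: {1,3,4,5}  (accept=1 in)

Answer: ACCEPT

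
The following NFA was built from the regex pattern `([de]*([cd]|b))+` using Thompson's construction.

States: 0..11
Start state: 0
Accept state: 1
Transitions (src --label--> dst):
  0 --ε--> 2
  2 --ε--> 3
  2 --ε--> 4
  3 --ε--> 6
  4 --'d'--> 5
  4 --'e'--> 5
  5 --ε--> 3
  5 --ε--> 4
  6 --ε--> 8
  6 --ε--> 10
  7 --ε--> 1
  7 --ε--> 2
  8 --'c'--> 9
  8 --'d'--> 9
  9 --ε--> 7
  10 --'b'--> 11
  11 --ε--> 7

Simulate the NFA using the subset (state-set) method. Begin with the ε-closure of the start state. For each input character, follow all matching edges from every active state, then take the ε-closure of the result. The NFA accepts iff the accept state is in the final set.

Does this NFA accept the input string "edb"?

Answer: ACCEPT

Derivation:
S₀ = ε-closure({0}) = {0,2,3,4,6,8,10}
'e' @ 1: {3,4,5,6,8,10}
'd' @ 2: {1,2,3,4,5,6,7,8,9,10}  [accepting]
'b' @ 3: {1,2,3,4,6,7,8,10,11}  [accepting]
after full input: {1,2,3,4,6,7,8,10,11}  (accept=1 in)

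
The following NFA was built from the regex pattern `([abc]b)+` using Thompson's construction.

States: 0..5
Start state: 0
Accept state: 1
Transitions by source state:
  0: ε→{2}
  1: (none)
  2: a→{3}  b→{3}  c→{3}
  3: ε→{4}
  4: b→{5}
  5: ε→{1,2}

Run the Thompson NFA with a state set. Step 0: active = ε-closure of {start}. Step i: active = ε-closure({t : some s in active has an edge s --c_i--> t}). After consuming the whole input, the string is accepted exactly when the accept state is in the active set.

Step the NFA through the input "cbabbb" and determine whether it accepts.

S₀ = ε-closure({0}) = {0,2}
'c' @ 1: {3,4}
'b' @ 2: {1,2,5}  (accept∈set)
'a' @ 3: {3,4}
'b' @ 4: {1,2,5}  (accept∈set)
'b' @ 5: {3,4}
'b' @ 6: {1,2,5}  (accept∈set)
end set {1,2,5} — state 1 in

Answer: ACCEPT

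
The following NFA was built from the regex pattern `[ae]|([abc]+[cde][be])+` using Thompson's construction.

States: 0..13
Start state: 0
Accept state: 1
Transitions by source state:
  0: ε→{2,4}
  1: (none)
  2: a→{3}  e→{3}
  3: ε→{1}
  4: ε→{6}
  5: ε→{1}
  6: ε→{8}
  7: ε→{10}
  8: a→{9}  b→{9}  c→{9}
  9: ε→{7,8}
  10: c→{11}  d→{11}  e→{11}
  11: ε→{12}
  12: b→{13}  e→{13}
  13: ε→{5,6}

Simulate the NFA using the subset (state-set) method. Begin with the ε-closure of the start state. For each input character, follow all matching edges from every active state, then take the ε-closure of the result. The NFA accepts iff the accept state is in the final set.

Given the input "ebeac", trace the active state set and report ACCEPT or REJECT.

start: ε-closure({0}) = {0,2,4,6,8}
'e' @ 1: {1,3}  (accept∈set)
'b' @ 2: {}  — dead — no transitions
rest 'eac' ignored (set empty)
after full input: {}  (accept=1 not in)

Answer: REJECT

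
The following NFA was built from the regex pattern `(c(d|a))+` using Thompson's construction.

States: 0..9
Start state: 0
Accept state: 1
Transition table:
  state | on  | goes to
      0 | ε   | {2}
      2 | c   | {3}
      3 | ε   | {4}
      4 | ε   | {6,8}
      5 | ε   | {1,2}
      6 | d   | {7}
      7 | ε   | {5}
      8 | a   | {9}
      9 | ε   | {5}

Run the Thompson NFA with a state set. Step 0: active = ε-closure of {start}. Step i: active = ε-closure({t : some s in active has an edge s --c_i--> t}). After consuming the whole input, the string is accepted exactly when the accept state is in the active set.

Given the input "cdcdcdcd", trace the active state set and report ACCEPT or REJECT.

Answer: ACCEPT

Derivation:
S₀ = ε-closure({0}) = {0,2}
'c' @ 1: {3,4,6,8}
'd' @ 2: {1,2,5,7}  [accepting]
'c' @ 3: {3,4,6,8}
'd' @ 4: {1,2,5,7}  [accepting]
'c' @ 5: {3,4,6,8}
'd' @ 6: {1,2,5,7}  [accepting]
'c' @ 7: {3,4,6,8}
'd' @ 8: {1,2,5,7}  [accepting]
end set {1,2,5,7} — state 1 in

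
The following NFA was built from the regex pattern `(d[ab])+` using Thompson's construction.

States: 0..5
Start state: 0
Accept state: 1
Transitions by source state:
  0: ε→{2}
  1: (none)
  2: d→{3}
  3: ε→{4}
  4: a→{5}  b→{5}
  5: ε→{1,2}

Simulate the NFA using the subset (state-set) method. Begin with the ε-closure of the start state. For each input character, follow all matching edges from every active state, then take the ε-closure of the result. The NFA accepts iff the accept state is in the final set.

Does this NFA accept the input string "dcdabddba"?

S₀ = ε-closure({0}) = {0,2}
'd' @ 1: {3,4}
'c' @ 2: {}  — no active states
rest 'dabddba' ignored (set empty)
end set {} — state 1 not in

Answer: REJECT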